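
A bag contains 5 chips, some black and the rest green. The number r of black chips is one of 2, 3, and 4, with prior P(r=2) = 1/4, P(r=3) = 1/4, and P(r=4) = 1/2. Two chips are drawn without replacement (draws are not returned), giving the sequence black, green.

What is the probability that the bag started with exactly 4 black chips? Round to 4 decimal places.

The likelihood of the observed sequence under each hypothesis: P(data | r = 2) = (2/5)(3/4) = 3/10; P(data | r = 3) = (3/5)(2/4) = 3/10; P(data | r = 4) = (4/5)(1/4) = 1/5.
Multiplying each by its prior: 1/4 · 3/10 = 3/40, 1/4 · 3/10 = 3/40, 1/2 · 1/5 = 1/10; these sum to 1/4.
So P(r = 4 | data) = (1/10) / (1/4) = 2/5.

0.4000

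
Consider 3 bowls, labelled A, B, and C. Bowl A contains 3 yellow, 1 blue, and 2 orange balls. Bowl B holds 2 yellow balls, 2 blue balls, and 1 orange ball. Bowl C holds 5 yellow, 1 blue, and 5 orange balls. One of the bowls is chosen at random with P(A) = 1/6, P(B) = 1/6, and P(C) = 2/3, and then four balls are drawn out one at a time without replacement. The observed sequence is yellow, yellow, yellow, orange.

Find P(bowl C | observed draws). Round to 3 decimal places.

0.820

For each hypothesis, P(data | H) works out to: P(data | bowl A) = (3/6)(2/5)(1/4)(2/3) = 0.033333; P(data | bowl B) = (2/5)(1/4)(0/3) = 0; P(data | bowl C) = (5/11)(4/10)(3/9)(5/8) = 0.037879.
Multiplying each by its prior: 1/6 · 0.033333 = 0.0055556, 1/6 · 0 = 0, 2/3 · 0.037879 = 0.025253; these sum to 0.030808.
So P(bowl C | data) = (0.025253) / (0.030808) = 0.81967.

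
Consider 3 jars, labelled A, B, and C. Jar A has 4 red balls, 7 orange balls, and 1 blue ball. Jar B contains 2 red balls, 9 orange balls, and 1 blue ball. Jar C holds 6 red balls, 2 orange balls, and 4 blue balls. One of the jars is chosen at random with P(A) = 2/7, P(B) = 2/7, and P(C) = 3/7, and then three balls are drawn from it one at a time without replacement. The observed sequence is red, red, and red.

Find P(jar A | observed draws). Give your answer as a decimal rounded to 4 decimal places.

Compute the likelihood of the observed sequence for each case: P(data | jar A) = (4/12)(3/11)(2/10) = 1/55; P(data | jar B) = (2/12)(1/11)(0/10) = 0; P(data | jar C) = (6/12)(5/11)(4/10) = 1/11.
Weighting by the prior gives 2/7 · 1/55 = 2/385, 2/7 · 0 = 0, 3/7 · 1/11 = 3/77; with total 17/385.
So P(jar A | data) = (2/385) / (17/385) = 2/17.

0.1176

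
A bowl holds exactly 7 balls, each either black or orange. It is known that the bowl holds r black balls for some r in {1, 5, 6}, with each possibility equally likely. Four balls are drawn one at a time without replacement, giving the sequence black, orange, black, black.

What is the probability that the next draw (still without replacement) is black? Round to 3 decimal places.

Under each hypothesis, the probability of the observed sequence is: P(data | r = 1) = (1/7)(6/6)(0/5) = 0; P(data | r = 5) = (5/7)(2/6)(4/5)(3/4) = 1/7; P(data | r = 6) = (6/7)(1/6)(5/5)(4/4) = 1/7.
Multiplying each by its prior: 1/3 · 0 = 0, 1/3 · 1/7 = 1/21, 1/3 · 1/7 = 1/21; these sum to 2/21.
The posterior is then P(r = 1 | data) = 0, P(r = 5 | data) = 1/2, P(r = 6 | data) = 1/2.
The predictive probability is P(black next | data) = (2/3)(1/2) + (1)(1/2) = 5/6.

0.833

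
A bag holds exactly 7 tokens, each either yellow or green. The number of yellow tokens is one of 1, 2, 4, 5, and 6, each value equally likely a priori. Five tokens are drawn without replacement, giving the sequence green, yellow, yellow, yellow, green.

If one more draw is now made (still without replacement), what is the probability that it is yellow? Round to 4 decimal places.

0.7273

Compute the likelihood of the observed sequence for each case: P(data | r = 1) = (6/7)(1/6)(0/5) = 0; P(data | r = 2) = (5/7)(2/6)(1/5)(0/4) = 0; P(data | r = 4) = (3/7)(4/6)(3/5)(2/4)(2/3) = 2/35; P(data | r = 5) = (2/7)(5/6)(4/5)(3/4)(1/3) = 1/21; P(data | r = 6) = (1/7)(6/6)(5/5)(4/4)(0/3) = 0.
The prior-weighted likelihoods are 1/5 · 0 = 0, 1/5 · 0 = 0, 1/5 · 2/35 = 2/175, 1/5 · 1/21 = 1/105, 1/5 · 0 = 0; with total 11/525.
The posterior is then P(r = 1 | data) = 0, P(r = 2 | data) = 0, P(r = 4 | data) = 6/11, P(r = 5 | data) = 5/11, P(r = 6 | data) = 0.
Averaging over the posterior, P(yellow next | data) = (1/2)(6/11) + (1)(5/11) = 8/11.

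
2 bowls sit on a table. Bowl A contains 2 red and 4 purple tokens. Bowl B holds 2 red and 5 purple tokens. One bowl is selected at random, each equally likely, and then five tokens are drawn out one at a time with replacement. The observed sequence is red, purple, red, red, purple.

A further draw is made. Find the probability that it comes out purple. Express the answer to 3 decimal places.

The likelihood of the observed sequence under each hypothesis: P(data | bowl A) = (2/6)(4/6)(2/6)(2/6)(4/6) = 0.016461; P(data | bowl B) = (2/7)(5/7)(2/7)(2/7)(5/7) = 0.0119.
Weighting by the prior gives 1/2 · 0.016461 = 0.0082305, 1/2 · 0.0119 = 0.0059499; with total 0.01418.
The posterior is then P(bowl A | data) = 0.58041, P(bowl B | data) = 0.41959.
So P(purple next | data) = Σ P(purple next | H) P(H | data) = (2/3)(0.58041) + (5/7)(0.41959) = 0.68665.

0.687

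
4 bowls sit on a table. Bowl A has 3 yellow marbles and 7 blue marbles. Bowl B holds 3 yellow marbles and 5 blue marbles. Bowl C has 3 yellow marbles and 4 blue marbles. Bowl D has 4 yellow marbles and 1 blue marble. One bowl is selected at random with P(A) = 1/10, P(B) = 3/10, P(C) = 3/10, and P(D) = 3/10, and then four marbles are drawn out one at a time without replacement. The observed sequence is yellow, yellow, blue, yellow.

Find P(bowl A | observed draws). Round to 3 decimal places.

Compute the likelihood of the observed sequence for each case: P(data | bowl A) = (3/10)(2/9)(7/8)(1/7) = 0.0083333; P(data | bowl B) = (3/8)(2/7)(5/6)(1/5) = 0.017857; P(data | bowl C) = (3/7)(2/6)(4/5)(1/4) = 0.028571; P(data | bowl D) = (4/5)(3/4)(1/3)(2/2) = 0.2.
Weighting by the prior gives 1/10 · 0.0083333 = 0.00083333, 3/10 · 0.017857 = 0.0053571, 3/10 · 0.028571 = 0.0085714, 3/10 · 0.2 = 0.06; summing to 0.074762.
By Bayes' rule, P(bowl A | data) = (0.00083333) / (0.074762) = 0.011146.

0.011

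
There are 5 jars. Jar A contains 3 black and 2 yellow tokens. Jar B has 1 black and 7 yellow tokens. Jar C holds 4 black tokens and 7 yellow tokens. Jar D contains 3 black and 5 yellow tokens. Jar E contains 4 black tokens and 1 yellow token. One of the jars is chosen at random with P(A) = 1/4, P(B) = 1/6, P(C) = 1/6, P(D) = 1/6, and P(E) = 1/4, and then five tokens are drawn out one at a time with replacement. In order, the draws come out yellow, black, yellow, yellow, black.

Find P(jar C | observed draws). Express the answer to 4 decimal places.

0.2814

Compute the likelihood of the observed sequence for each case: P(data | jar A) = (2/5)(3/5)(2/5)(2/5)(3/5) = 0.02304; P(data | jar B) = (7/8)(1/8)(7/8)(7/8)(1/8) = 0.010468; P(data | jar C) = (7/11)(4/11)(7/11)(7/11)(4/11) = 0.034076; P(data | jar D) = (5/8)(3/8)(5/8)(5/8)(3/8) = 0.034332; P(data | jar E) = (1/5)(4/5)(1/5)(1/5)(4/5) = 0.00512.
The prior-weighted likelihoods are 1/4 · 0.02304 = 0.00576, 1/6 · 0.010468 = 0.0017446, 1/6 · 0.034076 = 0.0056794, 1/6 · 0.034332 = 0.005722, 1/4 · 0.00512 = 0.00128; with total 0.020186.
Therefore the posterior P(jar C | data) = (0.0056794) / (0.020186) = 0.28135.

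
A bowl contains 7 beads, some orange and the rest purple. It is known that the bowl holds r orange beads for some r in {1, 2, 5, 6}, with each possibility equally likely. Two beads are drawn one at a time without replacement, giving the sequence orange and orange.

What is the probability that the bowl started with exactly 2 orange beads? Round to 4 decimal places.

For each hypothesis, P(data | H) works out to: P(data | r = 1) = (1/7)(0/6) = 0; P(data | r = 2) = (2/7)(1/6) = 1/21; P(data | r = 5) = (5/7)(4/6) = 10/21; P(data | r = 6) = (6/7)(5/6) = 5/7.
Multiplying each by its prior: 1/4 · 0 = 0, 1/4 · 1/21 = 1/84, 1/4 · 10/21 = 5/42, 1/4 · 5/7 = 5/28; with total 13/42.
Therefore the posterior P(r = 2 | data) = (1/84) / (13/42) = 1/26.

0.0385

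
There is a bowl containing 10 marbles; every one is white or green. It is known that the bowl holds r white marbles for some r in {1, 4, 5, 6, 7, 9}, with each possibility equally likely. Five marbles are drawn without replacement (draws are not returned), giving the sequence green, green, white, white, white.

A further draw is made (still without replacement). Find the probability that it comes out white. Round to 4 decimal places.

0.5403

Under each hypothesis, the probability of the observed sequence is: P(data | r = 1) = (9/10)(8/9)(1/8)(0/7) = 0; P(data | r = 4) = (6/10)(5/9)(4/8)(3/7)(2/6) = 1/42; P(data | r = 5) = (5/10)(4/9)(5/8)(4/7)(3/6) = 5/126; P(data | r = 6) = (4/10)(3/9)(6/8)(5/7)(4/6) = 1/21; P(data | r = 7) = (3/10)(2/9)(7/8)(6/7)(5/6) = 1/24; P(data | r = 9) = (1/10)(0/9) = 0.
Multiplying each by its prior: 1/6 · 0 = 0, 1/6 · 1/42 = 1/252, 1/6 · 5/126 = 5/756, 1/6 · 1/21 = 1/126, 1/6 · 1/24 = 1/144, 1/6 · 0 = 0; with total 11/432.
Normalising, the posterior is P(r = 1 | data) = 0, P(r = 4 | data) = 12/77, P(r = 5 | data) = 20/77, P(r = 6 | data) = 24/77, P(r = 7 | data) = 3/11, P(r = 9 | data) = 0.
Averaging over the posterior, P(white next | data) = (1/5)(12/77) + (2/5)(20/77) + (3/5)(24/77) + (4/5)(3/11) = 208/385.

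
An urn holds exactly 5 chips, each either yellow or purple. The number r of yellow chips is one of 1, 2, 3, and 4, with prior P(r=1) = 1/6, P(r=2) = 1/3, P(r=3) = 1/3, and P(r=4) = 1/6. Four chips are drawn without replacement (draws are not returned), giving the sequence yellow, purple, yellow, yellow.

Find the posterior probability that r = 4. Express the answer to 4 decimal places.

0.5000

The likelihood of the observed sequence under each hypothesis: P(data | r = 1) = (1/5)(4/4)(0/3) = 0; P(data | r = 2) = (2/5)(3/4)(1/3)(0/2) = 0; P(data | r = 3) = (3/5)(2/4)(2/3)(1/2) = 1/10; P(data | r = 4) = (4/5)(1/4)(3/3)(2/2) = 1/5.
Multiplying each by its prior: 1/6 · 0 = 0, 1/3 · 0 = 0, 1/3 · 1/10 = 1/30, 1/6 · 1/5 = 1/30; these sum to 1/15.
Hence P(r = 4 | data) = (1/30) / (1/15) = 1/2.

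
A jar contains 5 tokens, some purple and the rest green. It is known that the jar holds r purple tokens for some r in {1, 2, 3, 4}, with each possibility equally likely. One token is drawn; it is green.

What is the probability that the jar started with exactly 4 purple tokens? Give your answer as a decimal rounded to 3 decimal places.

Under each hypothesis, the probability of this draw is: P(data | r = 1) = (4/5) = 4/5; P(data | r = 2) = (3/5) = 3/5; P(data | r = 3) = (2/5) = 2/5; P(data | r = 4) = (1/5) = 1/5.
Multiplying each by its prior: 1/4 · 4/5 = 1/5, 1/4 · 3/5 = 3/20, 1/4 · 2/5 = 1/10, 1/4 · 1/5 = 1/20; these sum to 1/2.
So P(r = 4 | data) = (1/20) / (1/2) = 1/10.

0.100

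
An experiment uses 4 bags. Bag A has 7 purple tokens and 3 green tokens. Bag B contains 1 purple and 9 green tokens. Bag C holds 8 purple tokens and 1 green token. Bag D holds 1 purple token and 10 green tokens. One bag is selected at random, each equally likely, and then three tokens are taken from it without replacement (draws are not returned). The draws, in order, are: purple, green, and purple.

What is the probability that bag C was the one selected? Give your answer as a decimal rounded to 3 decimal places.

0.388

For each hypothesis, P(data | H) works out to: P(data | bag A) = (7/10)(3/9)(6/8) = 0.175; P(data | bag B) = (1/10)(9/9)(0/8) = 0; P(data | bag C) = (8/9)(1/8)(7/7) = 0.11111; P(data | bag D) = (1/11)(10/10)(0/9) = 0.
Multiplying each by its prior: 1/4 · 0.175 = 0.04375, 1/4 · 0 = 0, 1/4 · 0.11111 = 0.027778, 1/4 · 0 = 0; these sum to 0.071528.
Hence P(bag C | data) = (0.027778) / (0.071528) = 0.38835.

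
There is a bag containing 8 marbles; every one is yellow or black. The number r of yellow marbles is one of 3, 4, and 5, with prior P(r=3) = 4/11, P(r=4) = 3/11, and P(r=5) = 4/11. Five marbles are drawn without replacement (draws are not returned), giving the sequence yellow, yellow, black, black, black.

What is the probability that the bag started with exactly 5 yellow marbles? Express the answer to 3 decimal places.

Compute the likelihood of the observed sequence for each case: P(data | r = 3) = (3/8)(2/7)(5/6)(4/5)(3/4) = 3/56; P(data | r = 4) = (4/8)(3/7)(4/6)(3/5)(2/4) = 3/70; P(data | r = 5) = (5/8)(4/7)(3/6)(2/5)(1/4) = 1/56.
Weighting by the prior gives 4/11 · 3/56 = 3/154, 3/11 · 3/70 = 9/770, 4/11 · 1/56 = 1/154; summing to 29/770.
By Bayes' rule, P(r = 5 | data) = (1/154) / (29/770) = 5/29.

0.172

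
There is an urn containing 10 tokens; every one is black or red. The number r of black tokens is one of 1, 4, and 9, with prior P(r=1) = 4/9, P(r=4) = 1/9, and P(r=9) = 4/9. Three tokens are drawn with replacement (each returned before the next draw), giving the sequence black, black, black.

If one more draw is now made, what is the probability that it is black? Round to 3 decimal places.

Compute the likelihood of the observed sequence for each case: P(data | r = 1) = (1/10)(1/10)(1/10) = 0.001; P(data | r = 4) = (4/10)(4/10)(4/10) = 0.064; P(data | r = 9) = (9/10)(9/10)(9/10) = 0.729.
Weighting by the prior gives 4/9 · 0.001 = 0.00044444, 1/9 · 0.064 = 0.0071111, 4/9 · 0.729 = 0.324; these sum to 0.33156.
Dividing through by the total gives posterior P(r = 1 | data) = 0.0013405, P(r = 4 | data) = 0.021448, P(r = 9 | data) = 0.97721.
Averaging over the posterior, P(black next | data) = (1/10)(0.0013405) + (2/5)(0.021448) + (9/10)(0.97721) = 0.8882.

0.888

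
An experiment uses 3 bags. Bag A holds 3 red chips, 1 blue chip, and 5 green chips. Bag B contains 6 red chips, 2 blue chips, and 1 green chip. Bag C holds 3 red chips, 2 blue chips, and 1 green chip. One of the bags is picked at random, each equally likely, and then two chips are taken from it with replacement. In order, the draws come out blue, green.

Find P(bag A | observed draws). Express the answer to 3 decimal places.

Under each hypothesis, the probability of the observed sequence is: P(data | bag A) = (1/9)(5/9) = 5/81; P(data | bag B) = (2/9)(1/9) = 2/81; P(data | bag C) = (2/6)(1/6) = 1/18.
Weighting by the prior gives 1/3 · 5/81 = 5/243, 1/3 · 2/81 = 2/243, 1/3 · 1/18 = 1/54; these sum to 23/486.
Hence P(bag A | data) = (5/243) / (23/486) = 10/23.

0.435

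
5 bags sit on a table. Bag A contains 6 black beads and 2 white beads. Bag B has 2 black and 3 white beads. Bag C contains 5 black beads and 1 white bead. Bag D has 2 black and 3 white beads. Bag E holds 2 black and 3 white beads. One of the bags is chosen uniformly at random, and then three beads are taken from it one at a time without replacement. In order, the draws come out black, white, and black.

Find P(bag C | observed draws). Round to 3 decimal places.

0.258

The likelihood of the observed sequence under each hypothesis: P(data | bag A) = (6/8)(2/7)(5/6) = 0.17857; P(data | bag B) = (2/5)(3/4)(1/3) = 0.1; P(data | bag C) = (5/6)(1/5)(4/4) = 0.16667; P(data | bag D) = (2/5)(3/4)(1/3) = 0.1; P(data | bag E) = (2/5)(3/4)(1/3) = 0.1.
The prior-weighted likelihoods are 1/5 · 0.17857 = 0.035714, 1/5 · 0.1 = 0.02, 1/5 · 0.16667 = 0.033333, 1/5 · 0.1 = 0.02, 1/5 · 0.1 = 0.02; summing to 0.12905.
Therefore the posterior P(bag C | data) = (0.033333) / (0.12905) = 0.2583.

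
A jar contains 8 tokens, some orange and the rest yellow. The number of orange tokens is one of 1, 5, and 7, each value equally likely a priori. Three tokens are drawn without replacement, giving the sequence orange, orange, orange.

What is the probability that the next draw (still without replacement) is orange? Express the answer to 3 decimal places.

0.711

Compute the likelihood of the observed sequence for each case: P(data | r = 1) = (1/8)(0/7) = 0; P(data | r = 5) = (5/8)(4/7)(3/6) = 5/28; P(data | r = 7) = (7/8)(6/7)(5/6) = 5/8.
Multiplying each by its prior: 1/3 · 0 = 0, 1/3 · 5/28 = 5/84, 1/3 · 5/8 = 5/24; with total 15/56.
Normalising, the posterior is P(r = 1 | data) = 0, P(r = 5 | data) = 2/9, P(r = 7 | data) = 7/9.
So P(orange next | data) = Σ P(orange next | H) P(H | data) = (2/5)(2/9) + (4/5)(7/9) = 32/45.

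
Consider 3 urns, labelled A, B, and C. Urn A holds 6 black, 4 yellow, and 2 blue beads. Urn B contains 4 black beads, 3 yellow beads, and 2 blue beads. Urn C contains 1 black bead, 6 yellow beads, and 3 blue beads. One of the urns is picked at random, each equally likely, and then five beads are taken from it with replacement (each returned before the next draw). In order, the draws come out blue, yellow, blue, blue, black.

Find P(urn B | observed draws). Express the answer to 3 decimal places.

0.405

Under each hypothesis, the probability of the observed sequence is: P(data | urn A) = (2/12)(4/12)(2/12)(2/12)(6/12) = 0.0007716; P(data | urn B) = (2/9)(3/9)(2/9)(2/9)(4/9) = 0.0016258; P(data | urn C) = (3/10)(6/10)(3/10)(3/10)(1/10) = 0.00162.
Multiplying each by its prior: 1/3 · 0.0007716 = 0.0002572, 1/3 · 0.0016258 = 0.00054192, 1/3 · 0.00162 = 0.00054; these sum to 0.0013391.
By Bayes' rule, P(urn B | data) = (0.00054192) / (0.0013391) = 0.40468.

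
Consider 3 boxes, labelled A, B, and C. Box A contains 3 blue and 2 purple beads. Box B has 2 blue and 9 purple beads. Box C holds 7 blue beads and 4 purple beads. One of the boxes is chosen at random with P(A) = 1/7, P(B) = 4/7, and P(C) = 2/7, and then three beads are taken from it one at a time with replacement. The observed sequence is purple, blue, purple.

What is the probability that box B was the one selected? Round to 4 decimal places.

The likelihood of the observed sequence under each hypothesis: P(data | box A) = (2/5)(3/5)(2/5) = 0.096; P(data | box B) = (9/11)(2/11)(9/11) = 0.12171; P(data | box C) = (4/11)(7/11)(4/11) = 0.084147.
The prior-weighted likelihoods are 1/7 · 0.096 = 0.013714, 4/7 · 0.12171 = 0.06955, 2/7 · 0.084147 = 0.024042; with total 0.10731.
Hence P(box B | data) = (0.06955) / (0.10731) = 0.64815.

0.6481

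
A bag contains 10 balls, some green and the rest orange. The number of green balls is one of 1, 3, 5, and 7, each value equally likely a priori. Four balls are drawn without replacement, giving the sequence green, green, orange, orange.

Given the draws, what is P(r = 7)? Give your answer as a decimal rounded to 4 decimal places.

0.2788

Under each hypothesis, the probability of the observed sequence is: P(data | r = 1) = (1/10)(0/9) = 0; P(data | r = 3) = (3/10)(2/9)(7/8)(6/7) = 0.05; P(data | r = 5) = (5/10)(4/9)(5/8)(4/7) = 0.079365; P(data | r = 7) = (7/10)(6/9)(3/8)(2/7) = 0.05.
The prior-weighted likelihoods are 1/4 · 0 = 0, 1/4 · 0.05 = 0.0125, 1/4 · 0.079365 = 0.019841, 1/4 · 0.05 = 0.0125; summing to 0.044841.
By Bayes' rule, P(r = 7 | data) = (0.0125) / (0.044841) = 0.27876.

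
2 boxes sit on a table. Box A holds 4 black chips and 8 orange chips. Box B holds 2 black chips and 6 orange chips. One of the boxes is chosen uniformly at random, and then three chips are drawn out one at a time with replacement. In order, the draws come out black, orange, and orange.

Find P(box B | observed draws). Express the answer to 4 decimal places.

0.4870

The likelihood of the observed sequence under each hypothesis: P(data | box A) = (4/12)(8/12)(8/12) = 0.14815; P(data | box B) = (2/8)(6/8)(6/8) = 0.14062.
Multiplying each by its prior: 1/2 · 0.14815 = 0.074074, 1/2 · 0.14062 = 0.070312; with total 0.14439.
Hence P(box B | data) = (0.070312) / (0.14439) = 0.48697.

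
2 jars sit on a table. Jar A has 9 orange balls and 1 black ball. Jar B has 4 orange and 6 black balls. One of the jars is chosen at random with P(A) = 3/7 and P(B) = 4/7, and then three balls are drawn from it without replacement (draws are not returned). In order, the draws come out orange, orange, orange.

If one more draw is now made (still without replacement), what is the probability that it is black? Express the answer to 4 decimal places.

0.1855

The likelihood of the observed sequence under each hypothesis: P(data | jar A) = (9/10)(8/9)(7/8) = 7/10; P(data | jar B) = (4/10)(3/9)(2/8) = 1/30.
The prior-weighted likelihoods are 3/7 · 7/10 = 3/10, 4/7 · 1/30 = 2/105; summing to 67/210.
The posterior is then P(jar A | data) = 63/67, P(jar B | data) = 4/67.
Averaging over the posterior, P(black next | data) = (1/7)(63/67) + (6/7)(4/67) = 87/469.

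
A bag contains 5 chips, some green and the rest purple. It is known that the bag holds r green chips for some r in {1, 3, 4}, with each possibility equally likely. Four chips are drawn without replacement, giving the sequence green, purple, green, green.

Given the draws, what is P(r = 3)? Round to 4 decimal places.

0.3333

Under each hypothesis, the probability of the observed sequence is: P(data | r = 1) = (1/5)(4/4)(0/3) = 0; P(data | r = 3) = (3/5)(2/4)(2/3)(1/2) = 1/10; P(data | r = 4) = (4/5)(1/4)(3/3)(2/2) = 1/5.
The prior-weighted likelihoods are 1/3 · 0 = 0, 1/3 · 1/10 = 1/30, 1/3 · 1/5 = 1/15; these sum to 1/10.
So P(r = 3 | data) = (1/30) / (1/10) = 1/3.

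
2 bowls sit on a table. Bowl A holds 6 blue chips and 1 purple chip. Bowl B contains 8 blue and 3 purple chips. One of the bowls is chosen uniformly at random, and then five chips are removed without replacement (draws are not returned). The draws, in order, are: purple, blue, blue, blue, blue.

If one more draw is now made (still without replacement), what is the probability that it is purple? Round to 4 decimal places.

0.1296

Compute the likelihood of the observed sequence for each case: P(data | bowl A) = (1/7)(6/6)(5/5)(4/4)(3/3) = 1/7; P(data | bowl B) = (3/11)(8/10)(7/9)(6/8)(5/7) = 1/11.
Multiplying each by its prior: 1/2 · 1/7 = 1/14, 1/2 · 1/11 = 1/22; summing to 9/77.
The posterior is then P(bowl A | data) = 11/18, P(bowl B | data) = 7/18.
Averaging over the posterior, P(purple next | data) = (0)(11/18) + (1/3)(7/18) = 7/54.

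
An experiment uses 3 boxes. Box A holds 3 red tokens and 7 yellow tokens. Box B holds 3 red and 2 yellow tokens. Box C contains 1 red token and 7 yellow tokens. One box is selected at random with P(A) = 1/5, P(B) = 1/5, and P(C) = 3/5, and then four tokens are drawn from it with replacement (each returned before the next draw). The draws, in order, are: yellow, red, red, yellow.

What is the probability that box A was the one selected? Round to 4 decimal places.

0.3205

The likelihood of the observed sequence under each hypothesis: P(data | box A) = (7/10)(3/10)(3/10)(7/10) = 0.0441; P(data | box B) = (2/5)(3/5)(3/5)(2/5) = 0.0576; P(data | box C) = (7/8)(1/8)(1/8)(7/8) = 0.011963.
The prior-weighted likelihoods are 1/5 · 0.0441 = 0.00882, 1/5 · 0.0576 = 0.01152, 3/5 · 0.011963 = 0.0071777; summing to 0.027518.
Therefore the posterior P(box A | data) = (0.00882) / (0.027518) = 0.32052.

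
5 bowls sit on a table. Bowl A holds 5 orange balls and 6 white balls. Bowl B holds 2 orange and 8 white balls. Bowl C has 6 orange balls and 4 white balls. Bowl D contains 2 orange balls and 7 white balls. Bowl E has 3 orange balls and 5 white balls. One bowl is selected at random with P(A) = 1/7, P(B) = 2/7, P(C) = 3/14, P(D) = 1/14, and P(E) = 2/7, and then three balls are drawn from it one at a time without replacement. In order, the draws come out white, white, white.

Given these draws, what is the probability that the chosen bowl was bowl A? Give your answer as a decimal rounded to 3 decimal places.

0.073

For each hypothesis, P(data | H) works out to: P(data | bowl A) = (6/11)(5/10)(4/9) = 0.12121; P(data | bowl B) = (8/10)(7/9)(6/8) = 0.46667; P(data | bowl C) = (4/10)(3/9)(2/8) = 0.033333; P(data | bowl D) = (7/9)(6/8)(5/7) = 0.41667; P(data | bowl E) = (5/8)(4/7)(3/6) = 0.17857.
Multiplying each by its prior: 1/7 · 0.12121 = 0.017316, 2/7 · 0.46667 = 0.13333, 3/14 · 0.033333 = 0.0071429, 1/14 · 0.41667 = 0.029762, 2/7 · 0.17857 = 0.05102; these sum to 0.23857.
So P(bowl A | data) = (0.017316) / (0.23857) = 0.072581.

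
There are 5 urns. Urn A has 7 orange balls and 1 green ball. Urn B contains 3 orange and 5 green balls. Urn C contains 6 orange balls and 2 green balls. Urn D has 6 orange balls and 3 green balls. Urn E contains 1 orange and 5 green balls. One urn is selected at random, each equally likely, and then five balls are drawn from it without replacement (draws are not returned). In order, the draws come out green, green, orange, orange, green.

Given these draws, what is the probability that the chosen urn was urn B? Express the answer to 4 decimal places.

0.8182

Compute the likelihood of the observed sequence for each case: P(data | urn A) = (1/8)(0/7) = 0; P(data | urn B) = (5/8)(4/7)(3/6)(2/5)(3/4) = 3/56; P(data | urn C) = (2/8)(1/7)(6/6)(5/5)(0/4) = 0; P(data | urn D) = (3/9)(2/8)(6/7)(5/6)(1/5) = 1/84; P(data | urn E) = (5/6)(4/5)(1/4)(0/3) = 0.
Multiplying each by its prior: 1/5 · 0 = 0, 1/5 · 3/56 = 3/280, 1/5 · 0 = 0, 1/5 · 1/84 = 1/420, 1/5 · 0 = 0; summing to 11/840.
So P(urn B | data) = (3/280) / (11/840) = 9/11.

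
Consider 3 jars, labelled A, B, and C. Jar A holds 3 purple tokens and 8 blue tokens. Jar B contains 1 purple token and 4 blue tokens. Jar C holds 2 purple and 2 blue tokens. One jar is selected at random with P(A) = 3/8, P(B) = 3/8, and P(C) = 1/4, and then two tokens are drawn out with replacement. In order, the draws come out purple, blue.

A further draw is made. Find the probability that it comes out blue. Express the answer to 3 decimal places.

0.677

Under each hypothesis, the probability of the observed sequence is: P(data | jar A) = (3/11)(8/11) = 0.19835; P(data | jar B) = (1/5)(4/5) = 0.16; P(data | jar C) = (2/4)(2/4) = 0.25.
Multiplying each by its prior: 3/8 · 0.19835 = 0.07438, 3/8 · 0.16 = 0.06, 1/4 · 0.25 = 0.0625; these sum to 0.19688.
Dividing through by the total gives posterior P(jar A | data) = 0.37779, P(jar B | data) = 0.30475, P(jar C | data) = 0.31745.
The predictive probability is P(blue next | data) = (8/11)(0.37779) + (4/5)(0.30475) + (1/2)(0.31745) = 0.67729.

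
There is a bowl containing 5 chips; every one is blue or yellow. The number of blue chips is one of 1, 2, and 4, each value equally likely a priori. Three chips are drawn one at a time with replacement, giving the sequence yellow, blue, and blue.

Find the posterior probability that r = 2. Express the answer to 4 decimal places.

Under each hypothesis, the probability of the observed sequence is: P(data | r = 1) = (4/5)(1/5)(1/5) = 4/125; P(data | r = 2) = (3/5)(2/5)(2/5) = 12/125; P(data | r = 4) = (1/5)(4/5)(4/5) = 16/125.
Weighting by the prior gives 1/3 · 4/125 = 4/375, 1/3 · 12/125 = 4/125, 1/3 · 16/125 = 16/375; summing to 32/375.
So P(r = 2 | data) = (4/125) / (32/375) = 3/8.

0.3750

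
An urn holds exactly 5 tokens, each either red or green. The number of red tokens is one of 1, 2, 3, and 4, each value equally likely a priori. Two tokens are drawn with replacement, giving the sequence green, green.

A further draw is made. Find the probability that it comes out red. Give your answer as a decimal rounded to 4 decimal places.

Under each hypothesis, the probability of the observed sequence is: P(data | r = 1) = (4/5)(4/5) = 16/25; P(data | r = 2) = (3/5)(3/5) = 9/25; P(data | r = 3) = (2/5)(2/5) = 4/25; P(data | r = 4) = (1/5)(1/5) = 1/25.
The prior-weighted likelihoods are 1/4 · 16/25 = 4/25, 1/4 · 9/25 = 9/100, 1/4 · 4/25 = 1/25, 1/4 · 1/25 = 1/100; these sum to 3/10.
Normalising, the posterior is P(r = 1 | data) = 8/15, P(r = 2 | data) = 3/10, P(r = 3 | data) = 2/15, P(r = 4 | data) = 1/30.
So P(red next | data) = Σ P(red next | H) P(H | data) = (1/5)(8/15) + (2/5)(3/10) + (3/5)(2/15) + (4/5)(1/30) = 1/3.

0.3333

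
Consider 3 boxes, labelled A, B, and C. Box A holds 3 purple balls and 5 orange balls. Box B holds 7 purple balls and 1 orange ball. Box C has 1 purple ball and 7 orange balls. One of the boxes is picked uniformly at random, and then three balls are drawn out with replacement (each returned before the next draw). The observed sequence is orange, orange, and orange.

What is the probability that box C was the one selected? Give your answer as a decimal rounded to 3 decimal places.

0.731

The likelihood of the observed sequence under each hypothesis: P(data | box A) = (5/8)(5/8)(5/8) = 0.24414; P(data | box B) = (1/8)(1/8)(1/8) = 0.0019531; P(data | box C) = (7/8)(7/8)(7/8) = 0.66992.
Weighting by the prior gives 1/3 · 0.24414 = 0.08138, 1/3 · 0.0019531 = 0.00065104, 1/3 · 0.66992 = 0.22331; these sum to 0.30534.
So P(box C | data) = (0.22331) / (0.30534) = 0.73134.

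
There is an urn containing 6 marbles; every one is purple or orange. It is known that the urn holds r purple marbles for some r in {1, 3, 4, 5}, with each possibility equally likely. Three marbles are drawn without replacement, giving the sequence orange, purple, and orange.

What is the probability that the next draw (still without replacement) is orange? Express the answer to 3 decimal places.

0.565

Under each hypothesis, the probability of the observed sequence is: P(data | r = 1) = (5/6)(1/5)(4/4) = 1/6; P(data | r = 3) = (3/6)(3/5)(2/4) = 3/20; P(data | r = 4) = (2/6)(4/5)(1/4) = 1/15; P(data | r = 5) = (1/6)(5/5)(0/4) = 0.
Weighting by the prior gives 1/4 · 1/6 = 1/24, 1/4 · 3/20 = 3/80, 1/4 · 1/15 = 1/60, 1/4 · 0 = 0; these sum to 23/240.
Normalising, the posterior is P(r = 1 | data) = 10/23, P(r = 3 | data) = 9/23, P(r = 4 | data) = 4/23, P(r = 5 | data) = 0.
The predictive probability is P(orange next | data) = (1)(10/23) + (1/3)(9/23) + (0)(4/23) = 13/23.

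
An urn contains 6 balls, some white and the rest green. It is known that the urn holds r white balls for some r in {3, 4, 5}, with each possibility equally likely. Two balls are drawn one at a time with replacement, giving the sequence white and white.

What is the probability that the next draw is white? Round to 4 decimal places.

0.7200

Compute the likelihood of the observed sequence for each case: P(data | r = 3) = (3/6)(3/6) = 1/4; P(data | r = 4) = (4/6)(4/6) = 4/9; P(data | r = 5) = (5/6)(5/6) = 25/36.
The prior-weighted likelihoods are 1/3 · 1/4 = 1/12, 1/3 · 4/9 = 4/27, 1/3 · 25/36 = 25/108; with total 25/54.
Normalising, the posterior is P(r = 3 | data) = 9/50, P(r = 4 | data) = 8/25, P(r = 5 | data) = 1/2.
So P(white next | data) = Σ P(white next | H) P(H | data) = (1/2)(9/50) + (2/3)(8/25) + (5/6)(1/2) = 18/25.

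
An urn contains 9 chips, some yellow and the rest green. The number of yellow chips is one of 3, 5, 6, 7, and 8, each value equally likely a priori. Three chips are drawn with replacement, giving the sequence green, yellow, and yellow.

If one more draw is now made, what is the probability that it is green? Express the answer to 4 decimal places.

Under each hypothesis, the probability of the observed sequence is: P(data | r = 3) = (6/9)(3/9)(3/9) = 0.074074; P(data | r = 5) = (4/9)(5/9)(5/9) = 0.13717; P(data | r = 6) = (3/9)(6/9)(6/9) = 0.14815; P(data | r = 7) = (2/9)(7/9)(7/9) = 0.13443; P(data | r = 8) = (1/9)(8/9)(8/9) = 0.087791.
The prior-weighted likelihoods are 1/5 · 0.074074 = 0.014815, 1/5 · 0.13717 = 0.027435, 1/5 · 0.14815 = 0.02963, 1/5 · 0.13443 = 0.026886, 1/5 · 0.087791 = 0.017558; with total 0.11632.
The posterior is then P(r = 3 | data) = 0.12736, P(r = 5 | data) = 0.23585, P(r = 6 | data) = 0.25472, P(r = 7 | data) = 0.23113, P(r = 8 | data) = 0.15094.
The predictive probability is P(green next | data) = (2/3)(0.12736) + (4/9)(0.23585) + (1/3)(0.25472) + (2/9)(0.23113) + (1/9)(0.15094) = 0.34277.

0.3428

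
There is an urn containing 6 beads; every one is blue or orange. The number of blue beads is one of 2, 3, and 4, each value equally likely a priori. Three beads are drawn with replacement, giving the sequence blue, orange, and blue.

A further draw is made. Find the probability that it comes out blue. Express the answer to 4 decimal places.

The likelihood of the observed sequence under each hypothesis: P(data | r = 2) = (2/6)(4/6)(2/6) = 2/27; P(data | r = 3) = (3/6)(3/6)(3/6) = 1/8; P(data | r = 4) = (4/6)(2/6)(4/6) = 4/27.
Multiplying each by its prior: 1/3 · 2/27 = 2/81, 1/3 · 1/8 = 1/24, 1/3 · 4/27 = 4/81; with total 25/216.
Normalising, the posterior is P(r = 2 | data) = 16/75, P(r = 3 | data) = 9/25, P(r = 4 | data) = 32/75.
So P(blue next | data) = Σ P(blue next | H) P(H | data) = (1/3)(16/75) + (1/2)(9/25) + (2/3)(32/75) = 241/450.

0.5356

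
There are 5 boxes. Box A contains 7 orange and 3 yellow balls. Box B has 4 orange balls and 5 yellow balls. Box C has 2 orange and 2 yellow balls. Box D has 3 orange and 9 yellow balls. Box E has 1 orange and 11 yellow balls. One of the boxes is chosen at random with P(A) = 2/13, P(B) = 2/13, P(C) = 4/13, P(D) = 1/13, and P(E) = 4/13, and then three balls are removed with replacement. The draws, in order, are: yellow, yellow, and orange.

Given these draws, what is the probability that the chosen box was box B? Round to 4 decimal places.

The likelihood of the observed sequence under each hypothesis: P(data | box A) = (3/10)(3/10)(7/10) = 0.063; P(data | box B) = (5/9)(5/9)(4/9) = 0.13717; P(data | box C) = (2/4)(2/4)(2/4) = 0.125; P(data | box D) = (9/12)(9/12)(3/12) = 0.14062; P(data | box E) = (11/12)(11/12)(1/12) = 0.070023.
Weighting by the prior gives 2/13 · 0.063 = 0.0096923, 2/13 · 0.13717 = 0.021104, 4/13 · 0.125 = 0.038462, 1/13 · 0.14062 = 0.010817, 4/13 · 0.070023 = 0.021546; summing to 0.10162.
Hence P(box B | data) = (0.021104) / (0.10162) = 0.20767.

0.2077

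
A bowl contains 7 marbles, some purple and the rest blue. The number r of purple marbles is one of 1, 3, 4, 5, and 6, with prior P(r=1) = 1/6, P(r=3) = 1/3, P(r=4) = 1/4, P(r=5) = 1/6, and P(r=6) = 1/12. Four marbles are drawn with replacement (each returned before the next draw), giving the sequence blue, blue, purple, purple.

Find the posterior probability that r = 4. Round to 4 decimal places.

0.3283

Under each hypothesis, the probability of the observed sequence is: P(data | r = 1) = (6/7)(6/7)(1/7)(1/7) = 0.014994; P(data | r = 3) = (4/7)(4/7)(3/7)(3/7) = 0.059975; P(data | r = 4) = (3/7)(3/7)(4/7)(4/7) = 0.059975; P(data | r = 5) = (2/7)(2/7)(5/7)(5/7) = 0.041649; P(data | r = 6) = (1/7)(1/7)(6/7)(6/7) = 0.014994.
Weighting by the prior gives 1/6 · 0.014994 = 0.002499, 1/3 · 0.059975 = 0.019992, 1/4 · 0.059975 = 0.014994, 1/6 · 0.041649 = 0.0069416, 1/12 · 0.014994 = 0.0012495; these sum to 0.045675.
By Bayes' rule, P(r = 4 | data) = (0.014994) / (0.045675) = 0.32827.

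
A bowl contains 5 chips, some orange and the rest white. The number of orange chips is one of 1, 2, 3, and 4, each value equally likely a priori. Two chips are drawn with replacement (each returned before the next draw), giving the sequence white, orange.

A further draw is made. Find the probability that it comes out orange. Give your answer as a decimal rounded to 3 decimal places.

0.500

Compute the likelihood of the observed sequence for each case: P(data | r = 1) = (4/5)(1/5) = 4/25; P(data | r = 2) = (3/5)(2/5) = 6/25; P(data | r = 3) = (2/5)(3/5) = 6/25; P(data | r = 4) = (1/5)(4/5) = 4/25.
Weighting by the prior gives 1/4 · 4/25 = 1/25, 1/4 · 6/25 = 3/50, 1/4 · 6/25 = 3/50, 1/4 · 4/25 = 1/25; summing to 1/5.
Dividing through by the total gives posterior P(r = 1 | data) = 1/5, P(r = 2 | data) = 3/10, P(r = 3 | data) = 3/10, P(r = 4 | data) = 1/5.
The predictive probability is P(orange next | data) = (1/5)(1/5) + (2/5)(3/10) + (3/5)(3/10) + (4/5)(1/5) = 1/2.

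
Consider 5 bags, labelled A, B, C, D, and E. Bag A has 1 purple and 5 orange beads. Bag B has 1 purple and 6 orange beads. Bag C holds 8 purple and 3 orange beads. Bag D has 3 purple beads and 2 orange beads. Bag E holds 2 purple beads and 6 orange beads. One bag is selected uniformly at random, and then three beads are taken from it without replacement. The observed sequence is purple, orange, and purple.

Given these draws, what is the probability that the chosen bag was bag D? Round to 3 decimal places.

0.493

The likelihood of the observed sequence under each hypothesis: P(data | bag A) = (1/6)(5/5)(0/4) = 0; P(data | bag B) = (1/7)(6/6)(0/5) = 0; P(data | bag C) = (8/11)(3/10)(7/9) = 0.1697; P(data | bag D) = (3/5)(2/4)(2/3) = 0.2; P(data | bag E) = (2/8)(6/7)(1/6) = 0.035714.
Multiplying each by its prior: 1/5 · 0 = 0, 1/5 · 0 = 0, 1/5 · 0.1697 = 0.033939, 1/5 · 0.2 = 0.04, 1/5 · 0.035714 = 0.0071429; summing to 0.081082.
So P(bag D | data) = (0.04) / (0.081082) = 0.49333.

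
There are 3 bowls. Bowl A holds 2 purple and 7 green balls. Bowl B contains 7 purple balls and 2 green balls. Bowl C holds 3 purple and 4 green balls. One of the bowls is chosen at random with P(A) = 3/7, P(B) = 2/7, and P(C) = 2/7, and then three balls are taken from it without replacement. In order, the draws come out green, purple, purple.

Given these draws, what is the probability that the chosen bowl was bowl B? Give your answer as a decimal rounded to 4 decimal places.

0.5166

The likelihood of the observed sequence under each hypothesis: P(data | bowl A) = (7/9)(2/8)(1/7) = 0.027778; P(data | bowl B) = (2/9)(7/8)(6/7) = 0.16667; P(data | bowl C) = (4/7)(3/6)(2/5) = 0.11429.
Multiplying each by its prior: 3/7 · 0.027778 = 0.011905, 2/7 · 0.16667 = 0.047619, 2/7 · 0.11429 = 0.032653; these sum to 0.092177.
Hence P(bowl B | data) = (0.047619) / (0.092177) = 0.51661.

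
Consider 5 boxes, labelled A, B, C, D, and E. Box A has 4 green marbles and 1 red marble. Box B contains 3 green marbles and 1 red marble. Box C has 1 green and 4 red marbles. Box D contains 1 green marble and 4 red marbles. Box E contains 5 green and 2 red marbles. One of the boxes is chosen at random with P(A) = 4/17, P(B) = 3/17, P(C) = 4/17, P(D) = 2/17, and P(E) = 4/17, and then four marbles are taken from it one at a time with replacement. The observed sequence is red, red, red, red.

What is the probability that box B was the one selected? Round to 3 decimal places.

Under each hypothesis, the probability of the observed sequence is: P(data | box A) = (1/5)(1/5)(1/5)(1/5) = 0.0016; P(data | box B) = (1/4)(1/4)(1/4)(1/4) = 0.0039062; P(data | box C) = (4/5)(4/5)(4/5)(4/5) = 0.4096; P(data | box D) = (4/5)(4/5)(4/5)(4/5) = 0.4096; P(data | box E) = (2/7)(2/7)(2/7)(2/7) = 0.0066639.
The prior-weighted likelihoods are 4/17 · 0.0016 = 0.00037647, 3/17 · 0.0039062 = 0.00068934, 4/17 · 0.4096 = 0.096376, 2/17 · 0.4096 = 0.048188, 4/17 · 0.0066639 = 0.001568; these sum to 0.1472.
Therefore the posterior P(box B | data) = (0.00068934) / (0.1472) = 0.0046831.

0.005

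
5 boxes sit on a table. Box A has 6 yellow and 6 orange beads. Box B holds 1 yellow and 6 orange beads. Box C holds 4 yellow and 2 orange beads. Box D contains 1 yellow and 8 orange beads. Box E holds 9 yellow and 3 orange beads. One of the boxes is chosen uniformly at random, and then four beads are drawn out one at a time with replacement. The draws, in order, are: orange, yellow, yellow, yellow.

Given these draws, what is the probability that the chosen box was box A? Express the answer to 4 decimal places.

Under each hypothesis, the probability of the observed sequence is: P(data | box A) = (6/12)(6/12)(6/12)(6/12) = 0.0625; P(data | box B) = (6/7)(1/7)(1/7)(1/7) = 0.002499; P(data | box C) = (2/6)(4/6)(4/6)(4/6) = 0.098765; P(data | box D) = (8/9)(1/9)(1/9)(1/9) = 0.0012193; P(data | box E) = (3/12)(9/12)(9/12)(9/12) = 0.10547.
Weighting by the prior gives 1/5 · 0.0625 = 0.0125, 1/5 · 0.002499 = 0.00049979, 1/5 · 0.098765 = 0.019753, 1/5 · 0.0012193 = 0.00024387, 1/5 · 0.10547 = 0.021094; these sum to 0.05409.
By Bayes' rule, P(box A | data) = (0.0125) / (0.05409) = 0.23109.

0.2311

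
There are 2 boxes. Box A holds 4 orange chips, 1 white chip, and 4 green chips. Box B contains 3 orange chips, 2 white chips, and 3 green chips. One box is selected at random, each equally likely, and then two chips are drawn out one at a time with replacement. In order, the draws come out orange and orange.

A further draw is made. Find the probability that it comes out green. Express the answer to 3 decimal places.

The likelihood of the observed sequence under each hypothesis: P(data | box A) = (4/9)(4/9) = 0.19753; P(data | box B) = (3/8)(3/8) = 0.14062.
Multiplying each by its prior: 1/2 · 0.19753 = 0.098765, 1/2 · 0.14062 = 0.070312; with total 0.16908.
Normalising, the posterior is P(box A | data) = 0.58414, P(box B | data) = 0.41586.
The predictive probability is P(green next | data) = (4/9)(0.58414) + (3/8)(0.41586) = 0.41557.

0.416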